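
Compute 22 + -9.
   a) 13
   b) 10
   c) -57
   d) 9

22 + -9 = 13
a) 13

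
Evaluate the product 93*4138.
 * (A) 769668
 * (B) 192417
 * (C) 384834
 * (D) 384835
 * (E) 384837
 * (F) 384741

93 * 4138 = 384834
C) 384834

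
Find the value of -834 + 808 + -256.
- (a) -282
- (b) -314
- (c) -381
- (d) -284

First: -834 + 808 = -26
Then: -26 + -256 = -282
a) -282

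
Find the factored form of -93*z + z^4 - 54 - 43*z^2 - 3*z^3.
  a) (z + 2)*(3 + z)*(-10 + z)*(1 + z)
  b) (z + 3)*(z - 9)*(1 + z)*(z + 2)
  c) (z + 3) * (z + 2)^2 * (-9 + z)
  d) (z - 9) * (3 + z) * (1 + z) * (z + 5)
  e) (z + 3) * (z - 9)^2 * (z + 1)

We need to factor -93*z + z^4 - 54 - 43*z^2 - 3*z^3.
The factored form is (z + 3)*(z - 9)*(1 + z)*(z + 2).
b) (z + 3)*(z - 9)*(1 + z)*(z + 2)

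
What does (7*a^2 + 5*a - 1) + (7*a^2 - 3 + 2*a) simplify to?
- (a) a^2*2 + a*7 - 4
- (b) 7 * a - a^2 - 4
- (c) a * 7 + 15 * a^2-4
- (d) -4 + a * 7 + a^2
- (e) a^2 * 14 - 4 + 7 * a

Adding the polynomials and combining like terms:
(7*a^2 + 5*a - 1) + (7*a^2 - 3 + 2*a)
= a^2 * 14 - 4 + 7 * a
e) a^2 * 14 - 4 + 7 * a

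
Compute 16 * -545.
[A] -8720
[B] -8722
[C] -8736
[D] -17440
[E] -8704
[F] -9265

16 * -545 = -8720
A) -8720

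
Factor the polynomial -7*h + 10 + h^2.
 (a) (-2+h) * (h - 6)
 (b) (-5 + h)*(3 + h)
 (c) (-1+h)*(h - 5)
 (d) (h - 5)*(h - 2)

We need to factor -7*h + 10 + h^2.
The factored form is (h - 5)*(h - 2).
d) (h - 5)*(h - 2)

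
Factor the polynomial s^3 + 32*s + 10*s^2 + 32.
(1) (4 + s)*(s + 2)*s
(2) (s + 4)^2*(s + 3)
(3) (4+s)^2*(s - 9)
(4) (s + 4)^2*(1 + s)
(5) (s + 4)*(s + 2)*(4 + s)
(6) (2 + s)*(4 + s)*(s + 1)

We need to factor s^3 + 32*s + 10*s^2 + 32.
The factored form is (s + 4)*(s + 2)*(4 + s).
5) (s + 4)*(s + 2)*(4 + s)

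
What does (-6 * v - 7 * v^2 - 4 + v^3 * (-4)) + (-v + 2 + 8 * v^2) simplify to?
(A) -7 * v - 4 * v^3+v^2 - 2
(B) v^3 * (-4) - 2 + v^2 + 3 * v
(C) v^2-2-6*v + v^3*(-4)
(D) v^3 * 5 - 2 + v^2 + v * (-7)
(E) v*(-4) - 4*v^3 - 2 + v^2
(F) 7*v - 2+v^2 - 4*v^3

Adding the polynomials and combining like terms:
(-6*v - 7*v^2 - 4 + v^3*(-4)) + (-v + 2 + 8*v^2)
= -7 * v - 4 * v^3+v^2 - 2
A) -7 * v - 4 * v^3+v^2 - 2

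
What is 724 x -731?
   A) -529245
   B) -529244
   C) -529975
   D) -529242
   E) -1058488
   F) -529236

724 * -731 = -529244
B) -529244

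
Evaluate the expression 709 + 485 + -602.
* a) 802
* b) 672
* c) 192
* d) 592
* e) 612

First: 709 + 485 = 1194
Then: 1194 + -602 = 592
d) 592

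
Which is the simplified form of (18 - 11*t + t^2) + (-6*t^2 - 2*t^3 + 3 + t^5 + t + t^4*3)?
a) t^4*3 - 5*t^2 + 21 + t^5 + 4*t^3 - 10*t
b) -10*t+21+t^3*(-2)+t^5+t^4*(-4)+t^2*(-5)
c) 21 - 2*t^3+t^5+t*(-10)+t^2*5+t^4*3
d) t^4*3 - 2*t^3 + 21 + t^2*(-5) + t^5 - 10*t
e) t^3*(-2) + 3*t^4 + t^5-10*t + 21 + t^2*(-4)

Adding the polynomials and combining like terms:
(18 - 11*t + t^2) + (-6*t^2 - 2*t^3 + 3 + t^5 + t + t^4*3)
= t^4*3 - 2*t^3 + 21 + t^2*(-5) + t^5 - 10*t
d) t^4*3 - 2*t^3 + 21 + t^2*(-5) + t^5 - 10*t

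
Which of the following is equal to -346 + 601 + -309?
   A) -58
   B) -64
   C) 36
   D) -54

First: -346 + 601 = 255
Then: 255 + -309 = -54
D) -54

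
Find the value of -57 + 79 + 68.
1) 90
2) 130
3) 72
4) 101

First: -57 + 79 = 22
Then: 22 + 68 = 90
1) 90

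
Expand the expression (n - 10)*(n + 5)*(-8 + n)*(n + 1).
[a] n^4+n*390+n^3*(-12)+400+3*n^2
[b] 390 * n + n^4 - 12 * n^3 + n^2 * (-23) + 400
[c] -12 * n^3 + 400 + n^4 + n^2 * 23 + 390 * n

Expanding (n - 10)*(n + 5)*(-8 + n)*(n + 1):
= 390 * n + n^4 - 12 * n^3 + n^2 * (-23) + 400
b) 390 * n + n^4 - 12 * n^3 + n^2 * (-23) + 400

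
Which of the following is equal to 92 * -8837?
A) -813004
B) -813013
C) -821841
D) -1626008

92 * -8837 = -813004
A) -813004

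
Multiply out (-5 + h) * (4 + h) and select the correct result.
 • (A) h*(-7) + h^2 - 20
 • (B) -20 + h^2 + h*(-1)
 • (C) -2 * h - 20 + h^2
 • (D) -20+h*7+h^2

Expanding (-5 + h) * (4 + h):
= -20 + h^2 + h*(-1)
B) -20 + h^2 + h*(-1)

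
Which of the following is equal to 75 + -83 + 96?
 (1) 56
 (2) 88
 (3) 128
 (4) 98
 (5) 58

First: 75 + -83 = -8
Then: -8 + 96 = 88
2) 88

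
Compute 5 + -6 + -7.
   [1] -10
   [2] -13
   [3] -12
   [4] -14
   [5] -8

First: 5 + -6 = -1
Then: -1 + -7 = -8
5) -8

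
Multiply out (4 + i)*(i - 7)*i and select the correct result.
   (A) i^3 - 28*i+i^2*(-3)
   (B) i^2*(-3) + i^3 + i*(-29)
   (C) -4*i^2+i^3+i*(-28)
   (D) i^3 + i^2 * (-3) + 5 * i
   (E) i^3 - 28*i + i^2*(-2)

Expanding (4 + i)*(i - 7)*i:
= i^3 - 28*i+i^2*(-3)
A) i^3 - 28*i+i^2*(-3)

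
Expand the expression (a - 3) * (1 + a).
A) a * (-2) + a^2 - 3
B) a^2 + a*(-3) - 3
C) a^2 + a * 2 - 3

Expanding (a - 3) * (1 + a):
= a * (-2) + a^2 - 3
A) a * (-2) + a^2 - 3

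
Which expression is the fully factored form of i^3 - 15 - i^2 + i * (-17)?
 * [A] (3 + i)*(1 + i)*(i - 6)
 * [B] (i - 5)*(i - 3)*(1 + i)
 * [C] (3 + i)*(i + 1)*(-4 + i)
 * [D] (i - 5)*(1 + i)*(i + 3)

We need to factor i^3 - 15 - i^2 + i * (-17).
The factored form is (i - 5)*(1 + i)*(i + 3).
D) (i - 5)*(1 + i)*(i + 3)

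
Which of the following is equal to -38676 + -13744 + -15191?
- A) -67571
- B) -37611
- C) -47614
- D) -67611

First: -38676 + -13744 = -52420
Then: -52420 + -15191 = -67611
D) -67611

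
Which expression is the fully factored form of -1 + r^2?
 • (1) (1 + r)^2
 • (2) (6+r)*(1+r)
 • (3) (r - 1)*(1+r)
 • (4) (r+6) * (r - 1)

We need to factor -1 + r^2.
The factored form is (r - 1)*(1+r).
3) (r - 1)*(1+r)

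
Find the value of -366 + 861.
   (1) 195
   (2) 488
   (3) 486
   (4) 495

-366 + 861 = 495
4) 495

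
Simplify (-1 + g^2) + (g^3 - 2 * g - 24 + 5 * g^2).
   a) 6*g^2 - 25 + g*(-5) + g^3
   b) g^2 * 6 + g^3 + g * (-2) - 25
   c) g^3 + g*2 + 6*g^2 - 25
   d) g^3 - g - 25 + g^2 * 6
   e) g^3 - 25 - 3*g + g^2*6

Adding the polynomials and combining like terms:
(-1 + g^2) + (g^3 - 2*g - 24 + 5*g^2)
= g^2 * 6 + g^3 + g * (-2) - 25
b) g^2 * 6 + g^3 + g * (-2) - 25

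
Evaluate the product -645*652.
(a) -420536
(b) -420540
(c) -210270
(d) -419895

-645 * 652 = -420540
b) -420540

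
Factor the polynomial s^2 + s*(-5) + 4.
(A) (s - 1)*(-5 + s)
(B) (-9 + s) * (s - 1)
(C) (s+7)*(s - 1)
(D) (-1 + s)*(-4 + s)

We need to factor s^2 + s*(-5) + 4.
The factored form is (-1 + s)*(-4 + s).
D) (-1 + s)*(-4 + s)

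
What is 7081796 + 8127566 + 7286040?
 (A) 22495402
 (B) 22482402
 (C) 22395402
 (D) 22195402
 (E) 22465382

First: 7081796 + 8127566 = 15209362
Then: 15209362 + 7286040 = 22495402
A) 22495402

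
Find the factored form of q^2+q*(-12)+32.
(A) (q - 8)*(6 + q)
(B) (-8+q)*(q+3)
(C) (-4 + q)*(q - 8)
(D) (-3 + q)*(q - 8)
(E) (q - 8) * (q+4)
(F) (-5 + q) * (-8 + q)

We need to factor q^2+q*(-12)+32.
The factored form is (-4 + q)*(q - 8).
C) (-4 + q)*(q - 8)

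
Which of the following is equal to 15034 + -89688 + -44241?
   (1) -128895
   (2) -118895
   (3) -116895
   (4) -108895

First: 15034 + -89688 = -74654
Then: -74654 + -44241 = -118895
2) -118895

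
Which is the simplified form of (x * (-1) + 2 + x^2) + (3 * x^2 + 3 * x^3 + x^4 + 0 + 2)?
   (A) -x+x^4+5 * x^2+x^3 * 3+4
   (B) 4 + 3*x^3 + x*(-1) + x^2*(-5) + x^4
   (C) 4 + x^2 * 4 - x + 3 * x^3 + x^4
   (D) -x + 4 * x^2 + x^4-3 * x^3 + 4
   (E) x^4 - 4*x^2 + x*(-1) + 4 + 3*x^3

Adding the polynomials and combining like terms:
(x*(-1) + 2 + x^2) + (3*x^2 + 3*x^3 + x^4 + 0 + 2)
= 4 + x^2 * 4 - x + 3 * x^3 + x^4
C) 4 + x^2 * 4 - x + 3 * x^3 + x^4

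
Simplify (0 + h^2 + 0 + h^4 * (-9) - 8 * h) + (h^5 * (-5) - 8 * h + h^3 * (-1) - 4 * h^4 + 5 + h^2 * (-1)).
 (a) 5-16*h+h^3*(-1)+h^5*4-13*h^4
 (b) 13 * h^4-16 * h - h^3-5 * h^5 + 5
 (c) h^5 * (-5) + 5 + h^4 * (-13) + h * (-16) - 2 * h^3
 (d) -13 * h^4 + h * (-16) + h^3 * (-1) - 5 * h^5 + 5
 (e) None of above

Adding the polynomials and combining like terms:
(0 + h^2 + 0 + h^4*(-9) - 8*h) + (h^5*(-5) - 8*h + h^3*(-1) - 4*h^4 + 5 + h^2*(-1))
= -13 * h^4 + h * (-16) + h^3 * (-1) - 5 * h^5 + 5
d) -13 * h^4 + h * (-16) + h^3 * (-1) - 5 * h^5 + 5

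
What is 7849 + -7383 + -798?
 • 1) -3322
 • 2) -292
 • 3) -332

First: 7849 + -7383 = 466
Then: 466 + -798 = -332
3) -332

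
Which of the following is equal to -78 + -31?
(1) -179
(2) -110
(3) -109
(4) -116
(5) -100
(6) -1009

-78 + -31 = -109
3) -109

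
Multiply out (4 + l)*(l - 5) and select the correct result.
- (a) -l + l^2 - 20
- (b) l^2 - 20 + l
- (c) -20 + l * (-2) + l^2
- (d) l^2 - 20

Expanding (4 + l)*(l - 5):
= -l + l^2 - 20
a) -l + l^2 - 20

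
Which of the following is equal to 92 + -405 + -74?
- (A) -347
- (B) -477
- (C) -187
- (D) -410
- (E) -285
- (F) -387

First: 92 + -405 = -313
Then: -313 + -74 = -387
F) -387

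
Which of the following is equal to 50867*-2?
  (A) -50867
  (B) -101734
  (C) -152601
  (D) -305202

50867 * -2 = -101734
B) -101734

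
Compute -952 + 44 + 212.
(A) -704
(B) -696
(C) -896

First: -952 + 44 = -908
Then: -908 + 212 = -696
B) -696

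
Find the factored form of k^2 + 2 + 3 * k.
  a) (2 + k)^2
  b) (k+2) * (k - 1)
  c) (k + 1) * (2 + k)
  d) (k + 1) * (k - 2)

We need to factor k^2 + 2 + 3 * k.
The factored form is (k + 1) * (2 + k).
c) (k + 1) * (2 + k)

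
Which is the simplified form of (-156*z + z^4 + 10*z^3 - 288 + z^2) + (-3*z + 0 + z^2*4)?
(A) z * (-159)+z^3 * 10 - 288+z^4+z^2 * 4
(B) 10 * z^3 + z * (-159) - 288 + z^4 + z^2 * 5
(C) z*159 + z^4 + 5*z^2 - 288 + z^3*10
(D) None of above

Adding the polynomials and combining like terms:
(-156*z + z^4 + 10*z^3 - 288 + z^2) + (-3*z + 0 + z^2*4)
= 10 * z^3 + z * (-159) - 288 + z^4 + z^2 * 5
B) 10 * z^3 + z * (-159) - 288 + z^4 + z^2 * 5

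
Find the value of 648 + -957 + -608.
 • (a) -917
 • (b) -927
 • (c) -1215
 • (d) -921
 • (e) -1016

First: 648 + -957 = -309
Then: -309 + -608 = -917
a) -917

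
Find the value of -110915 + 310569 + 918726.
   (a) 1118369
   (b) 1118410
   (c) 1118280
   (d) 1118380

First: -110915 + 310569 = 199654
Then: 199654 + 918726 = 1118380
d) 1118380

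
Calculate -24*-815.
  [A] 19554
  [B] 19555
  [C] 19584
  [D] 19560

-24 * -815 = 19560
D) 19560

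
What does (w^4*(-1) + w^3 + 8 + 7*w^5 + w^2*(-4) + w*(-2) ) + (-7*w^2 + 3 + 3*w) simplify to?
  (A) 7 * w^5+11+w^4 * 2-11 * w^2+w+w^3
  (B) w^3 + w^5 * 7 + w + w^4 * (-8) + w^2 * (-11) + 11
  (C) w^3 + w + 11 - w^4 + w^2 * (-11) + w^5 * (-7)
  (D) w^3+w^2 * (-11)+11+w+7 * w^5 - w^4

Adding the polynomials and combining like terms:
(w^4*(-1) + w^3 + 8 + 7*w^5 + w^2*(-4) + w*(-2)) + (-7*w^2 + 3 + 3*w)
= w^3+w^2 * (-11)+11+w+7 * w^5 - w^4
D) w^3+w^2 * (-11)+11+w+7 * w^5 - w^4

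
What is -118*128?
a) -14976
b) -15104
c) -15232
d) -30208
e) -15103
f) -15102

-118 * 128 = -15104
b) -15104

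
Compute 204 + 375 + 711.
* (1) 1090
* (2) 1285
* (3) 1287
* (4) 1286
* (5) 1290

First: 204 + 375 = 579
Then: 579 + 711 = 1290
5) 1290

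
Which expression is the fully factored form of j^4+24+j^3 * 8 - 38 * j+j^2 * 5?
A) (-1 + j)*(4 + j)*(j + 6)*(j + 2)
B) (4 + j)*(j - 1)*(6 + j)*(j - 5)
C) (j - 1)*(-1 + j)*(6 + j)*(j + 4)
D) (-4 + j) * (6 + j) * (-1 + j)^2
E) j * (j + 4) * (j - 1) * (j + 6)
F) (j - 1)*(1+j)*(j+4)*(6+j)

We need to factor j^4+24+j^3 * 8 - 38 * j+j^2 * 5.
The factored form is (j - 1)*(-1 + j)*(6 + j)*(j + 4).
C) (j - 1)*(-1 + j)*(6 + j)*(j + 4)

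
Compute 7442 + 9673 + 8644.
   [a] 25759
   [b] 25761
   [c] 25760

First: 7442 + 9673 = 17115
Then: 17115 + 8644 = 25759
a) 25759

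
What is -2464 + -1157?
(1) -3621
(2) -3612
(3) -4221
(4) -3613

-2464 + -1157 = -3621
1) -3621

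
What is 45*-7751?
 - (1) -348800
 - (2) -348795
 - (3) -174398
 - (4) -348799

45 * -7751 = -348795
2) -348795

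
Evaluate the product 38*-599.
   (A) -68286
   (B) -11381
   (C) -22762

38 * -599 = -22762
C) -22762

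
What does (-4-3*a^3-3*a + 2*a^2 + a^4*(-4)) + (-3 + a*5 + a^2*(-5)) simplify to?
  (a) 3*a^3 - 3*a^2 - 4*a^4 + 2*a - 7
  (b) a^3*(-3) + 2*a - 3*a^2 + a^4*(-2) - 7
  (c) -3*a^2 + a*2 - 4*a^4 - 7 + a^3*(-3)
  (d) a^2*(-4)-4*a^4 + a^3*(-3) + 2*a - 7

Adding the polynomials and combining like terms:
(-4 - 3*a^3 - 3*a + 2*a^2 + a^4*(-4)) + (-3 + a*5 + a^2*(-5))
= -3*a^2 + a*2 - 4*a^4 - 7 + a^3*(-3)
c) -3*a^2 + a*2 - 4*a^4 - 7 + a^3*(-3)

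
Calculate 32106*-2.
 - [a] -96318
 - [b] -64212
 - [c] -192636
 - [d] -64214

32106 * -2 = -64212
b) -64212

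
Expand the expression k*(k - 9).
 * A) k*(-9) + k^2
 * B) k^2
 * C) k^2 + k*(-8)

Expanding k*(k - 9):
= k*(-9) + k^2
A) k*(-9) + k^2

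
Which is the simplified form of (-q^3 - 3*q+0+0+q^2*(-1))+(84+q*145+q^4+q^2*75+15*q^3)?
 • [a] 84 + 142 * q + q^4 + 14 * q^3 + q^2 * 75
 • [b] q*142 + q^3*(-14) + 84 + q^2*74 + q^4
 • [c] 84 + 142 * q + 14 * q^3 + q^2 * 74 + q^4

Adding the polynomials and combining like terms:
(-q^3 - 3*q + 0 + 0 + q^2*(-1)) + (84 + q*145 + q^4 + q^2*75 + 15*q^3)
= 84 + 142 * q + 14 * q^3 + q^2 * 74 + q^4
c) 84 + 142 * q + 14 * q^3 + q^2 * 74 + q^4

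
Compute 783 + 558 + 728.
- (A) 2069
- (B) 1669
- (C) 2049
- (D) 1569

First: 783 + 558 = 1341
Then: 1341 + 728 = 2069
A) 2069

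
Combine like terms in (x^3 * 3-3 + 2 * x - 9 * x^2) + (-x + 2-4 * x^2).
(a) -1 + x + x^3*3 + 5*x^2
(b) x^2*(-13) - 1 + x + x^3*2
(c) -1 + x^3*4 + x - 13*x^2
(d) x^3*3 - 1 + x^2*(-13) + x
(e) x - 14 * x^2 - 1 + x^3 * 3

Adding the polynomials and combining like terms:
(x^3*3 - 3 + 2*x - 9*x^2) + (-x + 2 - 4*x^2)
= x^3*3 - 1 + x^2*(-13) + x
d) x^3*3 - 1 + x^2*(-13) + x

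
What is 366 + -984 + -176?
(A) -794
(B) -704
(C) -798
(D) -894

First: 366 + -984 = -618
Then: -618 + -176 = -794
A) -794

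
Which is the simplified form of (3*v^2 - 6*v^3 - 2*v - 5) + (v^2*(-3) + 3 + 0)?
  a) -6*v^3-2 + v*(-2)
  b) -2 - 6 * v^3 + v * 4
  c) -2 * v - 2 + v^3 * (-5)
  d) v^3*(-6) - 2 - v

Adding the polynomials and combining like terms:
(3*v^2 - 6*v^3 - 2*v - 5) + (v^2*(-3) + 3 + 0)
= -6*v^3-2 + v*(-2)
a) -6*v^3-2 + v*(-2)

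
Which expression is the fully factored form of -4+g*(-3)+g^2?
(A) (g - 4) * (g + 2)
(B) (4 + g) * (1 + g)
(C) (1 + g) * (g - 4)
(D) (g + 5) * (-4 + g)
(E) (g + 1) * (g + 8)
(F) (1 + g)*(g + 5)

We need to factor -4+g*(-3)+g^2.
The factored form is (1 + g) * (g - 4).
C) (1 + g) * (g - 4)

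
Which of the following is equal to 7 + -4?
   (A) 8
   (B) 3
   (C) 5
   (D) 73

7 + -4 = 3
B) 3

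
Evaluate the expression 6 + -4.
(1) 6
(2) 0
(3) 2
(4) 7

6 + -4 = 2
3) 2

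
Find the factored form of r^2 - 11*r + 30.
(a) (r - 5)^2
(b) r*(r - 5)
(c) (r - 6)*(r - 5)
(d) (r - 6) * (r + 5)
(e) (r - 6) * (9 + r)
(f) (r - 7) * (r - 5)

We need to factor r^2 - 11*r + 30.
The factored form is (r - 6)*(r - 5).
c) (r - 6)*(r - 5)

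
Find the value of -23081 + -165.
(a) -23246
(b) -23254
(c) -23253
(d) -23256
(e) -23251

-23081 + -165 = -23246
a) -23246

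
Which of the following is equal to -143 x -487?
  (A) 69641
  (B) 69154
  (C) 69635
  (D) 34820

-143 * -487 = 69641
A) 69641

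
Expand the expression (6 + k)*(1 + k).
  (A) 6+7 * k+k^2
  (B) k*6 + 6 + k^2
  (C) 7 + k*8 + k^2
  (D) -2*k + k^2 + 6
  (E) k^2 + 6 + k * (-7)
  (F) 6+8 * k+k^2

Expanding (6 + k)*(1 + k):
= 6+7 * k+k^2
A) 6+7 * k+k^2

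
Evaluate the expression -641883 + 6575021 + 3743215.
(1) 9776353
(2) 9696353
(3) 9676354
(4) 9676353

First: -641883 + 6575021 = 5933138
Then: 5933138 + 3743215 = 9676353
4) 9676353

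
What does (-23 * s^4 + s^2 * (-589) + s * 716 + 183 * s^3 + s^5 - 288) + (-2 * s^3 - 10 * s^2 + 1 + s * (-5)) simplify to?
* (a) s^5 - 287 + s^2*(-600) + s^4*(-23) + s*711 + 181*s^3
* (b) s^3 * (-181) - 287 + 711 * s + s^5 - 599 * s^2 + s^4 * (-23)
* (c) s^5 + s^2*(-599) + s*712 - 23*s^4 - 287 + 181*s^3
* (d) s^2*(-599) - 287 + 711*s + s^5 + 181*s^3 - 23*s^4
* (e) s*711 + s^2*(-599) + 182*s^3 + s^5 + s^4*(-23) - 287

Adding the polynomials and combining like terms:
(-23*s^4 + s^2*(-589) + s*716 + 183*s^3 + s^5 - 288) + (-2*s^3 - 10*s^2 + 1 + s*(-5))
= s^2*(-599) - 287 + 711*s + s^5 + 181*s^3 - 23*s^4
d) s^2*(-599) - 287 + 711*s + s^5 + 181*s^3 - 23*s^4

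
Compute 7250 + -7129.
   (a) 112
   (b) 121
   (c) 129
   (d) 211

7250 + -7129 = 121
b) 121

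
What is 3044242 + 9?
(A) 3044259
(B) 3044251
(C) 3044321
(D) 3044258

3044242 + 9 = 3044251
B) 3044251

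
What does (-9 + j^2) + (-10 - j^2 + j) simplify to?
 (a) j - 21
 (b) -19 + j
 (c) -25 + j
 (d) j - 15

Adding the polynomials and combining like terms:
(-9 + j^2) + (-10 - j^2 + j)
= -19 + j
b) -19 + j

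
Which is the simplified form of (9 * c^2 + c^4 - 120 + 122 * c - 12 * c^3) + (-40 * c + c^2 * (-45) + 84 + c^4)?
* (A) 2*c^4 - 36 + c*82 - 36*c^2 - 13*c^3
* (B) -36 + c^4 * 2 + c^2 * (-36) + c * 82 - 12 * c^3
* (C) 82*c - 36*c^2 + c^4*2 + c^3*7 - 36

Adding the polynomials and combining like terms:
(9*c^2 + c^4 - 120 + 122*c - 12*c^3) + (-40*c + c^2*(-45) + 84 + c^4)
= -36 + c^4 * 2 + c^2 * (-36) + c * 82 - 12 * c^3
B) -36 + c^4 * 2 + c^2 * (-36) + c * 82 - 12 * c^3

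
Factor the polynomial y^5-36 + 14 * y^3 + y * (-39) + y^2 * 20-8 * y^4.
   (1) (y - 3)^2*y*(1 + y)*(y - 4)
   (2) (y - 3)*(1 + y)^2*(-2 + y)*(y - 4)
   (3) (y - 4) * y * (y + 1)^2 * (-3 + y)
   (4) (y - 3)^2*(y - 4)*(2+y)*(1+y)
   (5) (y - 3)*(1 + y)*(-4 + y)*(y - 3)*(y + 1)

We need to factor y^5-36 + 14 * y^3 + y * (-39) + y^2 * 20-8 * y^4.
The factored form is (y - 3)*(1 + y)*(-4 + y)*(y - 3)*(y + 1).
5) (y - 3)*(1 + y)*(-4 + y)*(y - 3)*(y + 1)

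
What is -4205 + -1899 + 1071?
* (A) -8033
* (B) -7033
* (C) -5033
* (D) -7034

First: -4205 + -1899 = -6104
Then: -6104 + 1071 = -5033
C) -5033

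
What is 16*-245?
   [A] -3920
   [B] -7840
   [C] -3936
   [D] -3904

16 * -245 = -3920
A) -3920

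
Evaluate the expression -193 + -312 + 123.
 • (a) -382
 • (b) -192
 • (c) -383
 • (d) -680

First: -193 + -312 = -505
Then: -505 + 123 = -382
a) -382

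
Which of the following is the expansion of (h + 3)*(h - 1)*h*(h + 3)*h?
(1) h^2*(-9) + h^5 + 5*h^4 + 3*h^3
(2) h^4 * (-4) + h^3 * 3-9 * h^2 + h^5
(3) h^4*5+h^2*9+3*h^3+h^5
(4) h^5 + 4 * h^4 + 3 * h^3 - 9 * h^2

Expanding (h + 3)*(h - 1)*h*(h + 3)*h:
= h^2*(-9) + h^5 + 5*h^4 + 3*h^3
1) h^2*(-9) + h^5 + 5*h^4 + 3*h^3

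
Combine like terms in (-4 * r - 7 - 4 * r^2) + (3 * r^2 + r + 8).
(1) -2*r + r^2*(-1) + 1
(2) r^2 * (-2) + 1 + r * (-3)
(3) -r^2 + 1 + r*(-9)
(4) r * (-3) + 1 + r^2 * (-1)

Adding the polynomials and combining like terms:
(-4*r - 7 - 4*r^2) + (3*r^2 + r + 8)
= r * (-3) + 1 + r^2 * (-1)
4) r * (-3) + 1 + r^2 * (-1)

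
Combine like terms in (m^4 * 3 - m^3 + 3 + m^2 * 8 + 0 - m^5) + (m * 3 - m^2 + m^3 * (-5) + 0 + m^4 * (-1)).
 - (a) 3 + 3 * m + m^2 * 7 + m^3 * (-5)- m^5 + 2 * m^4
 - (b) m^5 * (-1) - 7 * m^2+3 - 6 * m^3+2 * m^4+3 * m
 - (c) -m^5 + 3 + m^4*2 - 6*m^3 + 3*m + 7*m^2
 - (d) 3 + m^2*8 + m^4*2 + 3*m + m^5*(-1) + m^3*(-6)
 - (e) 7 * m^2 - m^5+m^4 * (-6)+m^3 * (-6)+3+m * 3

Adding the polynomials and combining like terms:
(m^4*3 - m^3 + 3 + m^2*8 + 0 - m^5) + (m*3 - m^2 + m^3*(-5) + 0 + m^4*(-1))
= -m^5 + 3 + m^4*2 - 6*m^3 + 3*m + 7*m^2
c) -m^5 + 3 + m^4*2 - 6*m^3 + 3*m + 7*m^2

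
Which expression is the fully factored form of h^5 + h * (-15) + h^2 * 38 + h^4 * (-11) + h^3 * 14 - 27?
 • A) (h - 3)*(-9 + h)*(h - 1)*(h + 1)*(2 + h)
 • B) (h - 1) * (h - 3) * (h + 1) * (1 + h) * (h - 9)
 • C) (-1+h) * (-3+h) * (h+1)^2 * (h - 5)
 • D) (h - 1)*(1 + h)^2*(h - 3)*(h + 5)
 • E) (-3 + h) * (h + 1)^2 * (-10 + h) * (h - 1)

We need to factor h^5 + h * (-15) + h^2 * 38 + h^4 * (-11) + h^3 * 14 - 27.
The factored form is (h - 1) * (h - 3) * (h + 1) * (1 + h) * (h - 9).
B) (h - 1) * (h - 3) * (h + 1) * (1 + h) * (h - 9)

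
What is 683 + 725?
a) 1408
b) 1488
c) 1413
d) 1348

683 + 725 = 1408
a) 1408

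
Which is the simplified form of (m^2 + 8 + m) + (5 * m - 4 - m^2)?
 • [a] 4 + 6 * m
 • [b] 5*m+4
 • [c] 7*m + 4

Adding the polynomials and combining like terms:
(m^2 + 8 + m) + (5*m - 4 - m^2)
= 4 + 6 * m
a) 4 + 6 * m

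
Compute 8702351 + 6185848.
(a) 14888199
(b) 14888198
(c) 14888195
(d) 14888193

8702351 + 6185848 = 14888199
a) 14888199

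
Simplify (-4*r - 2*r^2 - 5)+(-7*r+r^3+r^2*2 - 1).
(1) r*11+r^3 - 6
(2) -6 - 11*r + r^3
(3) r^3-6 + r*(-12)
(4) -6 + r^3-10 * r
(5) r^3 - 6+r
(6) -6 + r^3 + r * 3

Adding the polynomials and combining like terms:
(-4*r - 2*r^2 - 5) + (-7*r + r^3 + r^2*2 - 1)
= -6 - 11*r + r^3
2) -6 - 11*r + r^3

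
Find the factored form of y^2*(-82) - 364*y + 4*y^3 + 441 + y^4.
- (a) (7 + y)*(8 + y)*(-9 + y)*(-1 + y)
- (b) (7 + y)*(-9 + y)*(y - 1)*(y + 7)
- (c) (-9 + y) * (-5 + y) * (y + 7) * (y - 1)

We need to factor y^2*(-82) - 364*y + 4*y^3 + 441 + y^4.
The factored form is (7 + y)*(-9 + y)*(y - 1)*(y + 7).
b) (7 + y)*(-9 + y)*(y - 1)*(y + 7)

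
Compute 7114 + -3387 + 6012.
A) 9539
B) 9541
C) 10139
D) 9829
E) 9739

First: 7114 + -3387 = 3727
Then: 3727 + 6012 = 9739
E) 9739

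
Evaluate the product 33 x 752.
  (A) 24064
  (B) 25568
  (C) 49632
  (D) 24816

33 * 752 = 24816
D) 24816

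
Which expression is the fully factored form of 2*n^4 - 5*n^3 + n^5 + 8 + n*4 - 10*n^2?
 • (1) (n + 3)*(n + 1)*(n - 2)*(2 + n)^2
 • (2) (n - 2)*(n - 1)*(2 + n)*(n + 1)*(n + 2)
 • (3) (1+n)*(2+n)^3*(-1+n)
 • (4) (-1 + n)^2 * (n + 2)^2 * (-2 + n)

We need to factor 2*n^4 - 5*n^3 + n^5 + 8 + n*4 - 10*n^2.
The factored form is (n - 2)*(n - 1)*(2 + n)*(n + 1)*(n + 2).
2) (n - 2)*(n - 1)*(2 + n)*(n + 1)*(n + 2)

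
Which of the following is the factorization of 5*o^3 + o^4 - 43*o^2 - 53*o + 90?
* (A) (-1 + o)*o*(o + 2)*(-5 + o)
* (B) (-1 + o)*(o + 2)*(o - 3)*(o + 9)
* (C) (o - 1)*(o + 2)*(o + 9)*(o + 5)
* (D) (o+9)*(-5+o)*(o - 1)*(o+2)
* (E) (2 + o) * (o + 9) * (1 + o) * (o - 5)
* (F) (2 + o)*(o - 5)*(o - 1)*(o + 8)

We need to factor 5*o^3 + o^4 - 43*o^2 - 53*o + 90.
The factored form is (o+9)*(-5+o)*(o - 1)*(o+2).
D) (o+9)*(-5+o)*(o - 1)*(o+2)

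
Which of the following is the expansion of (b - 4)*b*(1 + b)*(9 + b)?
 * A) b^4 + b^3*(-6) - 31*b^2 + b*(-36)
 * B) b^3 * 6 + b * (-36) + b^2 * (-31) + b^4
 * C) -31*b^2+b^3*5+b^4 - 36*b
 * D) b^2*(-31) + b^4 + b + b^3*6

Expanding (b - 4)*b*(1 + b)*(9 + b):
= b^3 * 6 + b * (-36) + b^2 * (-31) + b^4
B) b^3 * 6 + b * (-36) + b^2 * (-31) + b^4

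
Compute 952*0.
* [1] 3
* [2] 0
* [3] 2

952 * 0 = 0
2) 0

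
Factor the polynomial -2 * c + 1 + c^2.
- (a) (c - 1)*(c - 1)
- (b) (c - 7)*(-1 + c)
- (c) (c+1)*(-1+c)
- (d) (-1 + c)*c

We need to factor -2 * c + 1 + c^2.
The factored form is (c - 1)*(c - 1).
a) (c - 1)*(c - 1)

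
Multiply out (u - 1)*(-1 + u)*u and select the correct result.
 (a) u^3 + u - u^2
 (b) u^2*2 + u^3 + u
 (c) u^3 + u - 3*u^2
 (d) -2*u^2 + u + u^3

Expanding (u - 1)*(-1 + u)*u:
= -2*u^2 + u + u^3
d) -2*u^2 + u + u^3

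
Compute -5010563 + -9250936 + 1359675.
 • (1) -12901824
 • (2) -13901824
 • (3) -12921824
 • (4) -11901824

First: -5010563 + -9250936 = -14261499
Then: -14261499 + 1359675 = -12901824
1) -12901824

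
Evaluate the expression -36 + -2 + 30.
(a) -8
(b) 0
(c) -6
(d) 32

First: -36 + -2 = -38
Then: -38 + 30 = -8
a) -8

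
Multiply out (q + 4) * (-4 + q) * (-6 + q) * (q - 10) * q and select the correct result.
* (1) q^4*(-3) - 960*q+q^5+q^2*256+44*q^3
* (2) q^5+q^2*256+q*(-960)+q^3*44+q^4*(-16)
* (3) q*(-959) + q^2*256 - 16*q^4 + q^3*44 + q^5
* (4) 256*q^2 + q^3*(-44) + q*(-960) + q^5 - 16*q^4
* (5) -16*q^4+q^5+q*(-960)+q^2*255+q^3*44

Expanding (q + 4) * (-4 + q) * (-6 + q) * (q - 10) * q:
= q^5+q^2*256+q*(-960)+q^3*44+q^4*(-16)
2) q^5+q^2*256+q*(-960)+q^3*44+q^4*(-16)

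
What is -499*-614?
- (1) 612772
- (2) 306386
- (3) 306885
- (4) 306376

-499 * -614 = 306386
2) 306386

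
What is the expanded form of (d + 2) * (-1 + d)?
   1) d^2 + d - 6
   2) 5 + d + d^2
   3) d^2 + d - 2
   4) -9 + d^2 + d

Expanding (d + 2) * (-1 + d):
= d^2 + d - 2
3) d^2 + d - 2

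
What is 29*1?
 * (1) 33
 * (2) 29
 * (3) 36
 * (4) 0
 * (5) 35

29 * 1 = 29
2) 29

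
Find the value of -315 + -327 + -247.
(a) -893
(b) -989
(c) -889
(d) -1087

First: -315 + -327 = -642
Then: -642 + -247 = -889
c) -889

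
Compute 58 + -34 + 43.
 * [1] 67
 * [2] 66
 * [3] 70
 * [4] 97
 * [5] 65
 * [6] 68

First: 58 + -34 = 24
Then: 24 + 43 = 67
1) 67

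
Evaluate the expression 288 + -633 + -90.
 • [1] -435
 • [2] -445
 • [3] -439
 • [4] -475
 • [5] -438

First: 288 + -633 = -345
Then: -345 + -90 = -435
1) -435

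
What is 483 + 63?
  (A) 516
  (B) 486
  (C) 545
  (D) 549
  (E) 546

483 + 63 = 546
E) 546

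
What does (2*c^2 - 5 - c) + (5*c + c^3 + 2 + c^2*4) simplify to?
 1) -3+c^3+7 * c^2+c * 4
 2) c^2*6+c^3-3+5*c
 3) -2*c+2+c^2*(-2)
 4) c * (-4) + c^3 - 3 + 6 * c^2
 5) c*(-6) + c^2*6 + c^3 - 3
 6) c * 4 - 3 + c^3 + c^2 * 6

Adding the polynomials and combining like terms:
(2*c^2 - 5 - c) + (5*c + c^3 + 2 + c^2*4)
= c * 4 - 3 + c^3 + c^2 * 6
6) c * 4 - 3 + c^3 + c^2 * 6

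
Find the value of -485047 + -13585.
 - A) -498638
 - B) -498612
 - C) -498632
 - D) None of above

-485047 + -13585 = -498632
C) -498632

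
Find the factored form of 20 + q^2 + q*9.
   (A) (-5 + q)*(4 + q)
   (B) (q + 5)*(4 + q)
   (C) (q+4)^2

We need to factor 20 + q^2 + q*9.
The factored form is (q + 5)*(4 + q).
B) (q + 5)*(4 + q)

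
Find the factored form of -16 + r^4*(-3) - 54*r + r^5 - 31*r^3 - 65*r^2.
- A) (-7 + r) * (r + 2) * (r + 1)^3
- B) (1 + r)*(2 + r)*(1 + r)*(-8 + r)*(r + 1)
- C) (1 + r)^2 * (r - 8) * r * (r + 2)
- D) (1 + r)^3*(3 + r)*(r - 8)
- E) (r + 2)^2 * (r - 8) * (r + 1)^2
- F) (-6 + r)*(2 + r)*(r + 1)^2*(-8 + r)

We need to factor -16 + r^4*(-3) - 54*r + r^5 - 31*r^3 - 65*r^2.
The factored form is (1 + r)*(2 + r)*(1 + r)*(-8 + r)*(r + 1).
B) (1 + r)*(2 + r)*(1 + r)*(-8 + r)*(r + 1)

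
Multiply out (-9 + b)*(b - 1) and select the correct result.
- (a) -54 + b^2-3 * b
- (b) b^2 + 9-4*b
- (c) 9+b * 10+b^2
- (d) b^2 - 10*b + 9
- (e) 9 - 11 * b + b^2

Expanding (-9 + b)*(b - 1):
= b^2 - 10*b + 9
d) b^2 - 10*b + 9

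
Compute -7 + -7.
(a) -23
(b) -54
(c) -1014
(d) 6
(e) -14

-7 + -7 = -14
e) -14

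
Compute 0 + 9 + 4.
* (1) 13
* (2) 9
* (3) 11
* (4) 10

First: 0 + 9 = 9
Then: 9 + 4 = 13
1) 13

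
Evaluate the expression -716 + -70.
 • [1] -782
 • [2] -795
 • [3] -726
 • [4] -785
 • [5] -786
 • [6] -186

-716 + -70 = -786
5) -786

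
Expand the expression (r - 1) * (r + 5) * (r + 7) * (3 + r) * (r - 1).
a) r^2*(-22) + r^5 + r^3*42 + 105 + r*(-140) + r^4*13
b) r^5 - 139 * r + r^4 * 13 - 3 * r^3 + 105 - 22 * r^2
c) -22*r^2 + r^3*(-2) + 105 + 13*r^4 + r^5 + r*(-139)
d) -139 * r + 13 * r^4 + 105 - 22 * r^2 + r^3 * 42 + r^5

Expanding (r - 1) * (r + 5) * (r + 7) * (3 + r) * (r - 1):
= -139 * r + 13 * r^4 + 105 - 22 * r^2 + r^3 * 42 + r^5
d) -139 * r + 13 * r^4 + 105 - 22 * r^2 + r^3 * 42 + r^5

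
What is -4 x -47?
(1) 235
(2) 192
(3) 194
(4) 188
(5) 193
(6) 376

-4 * -47 = 188
4) 188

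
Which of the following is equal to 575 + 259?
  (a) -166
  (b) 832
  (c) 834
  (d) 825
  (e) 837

575 + 259 = 834
c) 834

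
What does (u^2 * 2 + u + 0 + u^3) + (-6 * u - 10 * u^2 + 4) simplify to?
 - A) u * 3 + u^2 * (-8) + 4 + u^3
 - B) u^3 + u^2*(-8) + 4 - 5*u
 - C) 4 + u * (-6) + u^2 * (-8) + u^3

Adding the polynomials and combining like terms:
(u^2*2 + u + 0 + u^3) + (-6*u - 10*u^2 + 4)
= u^3 + u^2*(-8) + 4 - 5*u
B) u^3 + u^2*(-8) + 4 - 5*u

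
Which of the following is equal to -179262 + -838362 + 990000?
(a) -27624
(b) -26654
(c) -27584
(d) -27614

First: -179262 + -838362 = -1017624
Then: -1017624 + 990000 = -27624
a) -27624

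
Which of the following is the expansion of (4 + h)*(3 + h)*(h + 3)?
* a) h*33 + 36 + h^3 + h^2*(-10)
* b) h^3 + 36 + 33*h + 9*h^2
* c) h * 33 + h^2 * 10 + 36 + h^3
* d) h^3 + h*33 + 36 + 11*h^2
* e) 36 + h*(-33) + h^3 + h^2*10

Expanding (4 + h)*(3 + h)*(h + 3):
= h * 33 + h^2 * 10 + 36 + h^3
c) h * 33 + h^2 * 10 + 36 + h^3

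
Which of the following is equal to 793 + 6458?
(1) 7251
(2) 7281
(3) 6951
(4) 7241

793 + 6458 = 7251
1) 7251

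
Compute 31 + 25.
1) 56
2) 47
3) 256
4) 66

31 + 25 = 56
1) 56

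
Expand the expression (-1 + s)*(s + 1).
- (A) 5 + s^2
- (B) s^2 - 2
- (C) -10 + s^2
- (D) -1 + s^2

Expanding (-1 + s)*(s + 1):
= -1 + s^2
D) -1 + s^2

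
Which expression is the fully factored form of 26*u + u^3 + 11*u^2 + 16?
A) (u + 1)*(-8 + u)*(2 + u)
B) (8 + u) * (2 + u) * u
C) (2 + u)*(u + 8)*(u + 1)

We need to factor 26*u + u^3 + 11*u^2 + 16.
The factored form is (2 + u)*(u + 8)*(u + 1).
C) (2 + u)*(u + 8)*(u + 1)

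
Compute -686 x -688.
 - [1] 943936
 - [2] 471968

-686 * -688 = 471968
2) 471968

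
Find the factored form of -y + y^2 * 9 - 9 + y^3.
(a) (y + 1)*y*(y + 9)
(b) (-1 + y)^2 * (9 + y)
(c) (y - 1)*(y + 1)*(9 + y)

We need to factor -y + y^2 * 9 - 9 + y^3.
The factored form is (y - 1)*(y + 1)*(9 + y).
c) (y - 1)*(y + 1)*(9 + y)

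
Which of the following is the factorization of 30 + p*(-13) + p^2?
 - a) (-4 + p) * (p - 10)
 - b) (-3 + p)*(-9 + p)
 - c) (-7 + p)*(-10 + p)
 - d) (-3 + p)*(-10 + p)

We need to factor 30 + p*(-13) + p^2.
The factored form is (-3 + p)*(-10 + p).
d) (-3 + p)*(-10 + p)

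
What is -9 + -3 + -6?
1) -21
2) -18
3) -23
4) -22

First: -9 + -3 = -12
Then: -12 + -6 = -18
2) -18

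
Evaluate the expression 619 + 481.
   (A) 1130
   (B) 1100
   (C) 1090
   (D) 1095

619 + 481 = 1100
B) 1100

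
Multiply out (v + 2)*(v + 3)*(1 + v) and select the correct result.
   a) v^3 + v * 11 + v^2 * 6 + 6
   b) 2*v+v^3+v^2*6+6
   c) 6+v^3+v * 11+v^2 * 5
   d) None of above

Expanding (v + 2)*(v + 3)*(1 + v):
= v^3 + v * 11 + v^2 * 6 + 6
a) v^3 + v * 11 + v^2 * 6 + 6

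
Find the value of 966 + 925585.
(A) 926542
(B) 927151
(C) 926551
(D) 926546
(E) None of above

966 + 925585 = 926551
C) 926551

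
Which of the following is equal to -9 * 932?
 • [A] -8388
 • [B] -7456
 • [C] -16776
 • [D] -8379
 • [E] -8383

-9 * 932 = -8388
A) -8388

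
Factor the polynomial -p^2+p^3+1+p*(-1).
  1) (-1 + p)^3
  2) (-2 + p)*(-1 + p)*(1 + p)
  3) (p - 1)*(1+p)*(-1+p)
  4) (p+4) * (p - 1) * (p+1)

We need to factor -p^2+p^3+1+p*(-1).
The factored form is (p - 1)*(1+p)*(-1+p).
3) (p - 1)*(1+p)*(-1+p)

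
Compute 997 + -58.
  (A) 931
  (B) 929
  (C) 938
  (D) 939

997 + -58 = 939
D) 939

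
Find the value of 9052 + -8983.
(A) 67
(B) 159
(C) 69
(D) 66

9052 + -8983 = 69
C) 69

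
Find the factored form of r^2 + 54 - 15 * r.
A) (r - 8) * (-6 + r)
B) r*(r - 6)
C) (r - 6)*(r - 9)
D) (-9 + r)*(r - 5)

We need to factor r^2 + 54 - 15 * r.
The factored form is (r - 6)*(r - 9).
C) (r - 6)*(r - 9)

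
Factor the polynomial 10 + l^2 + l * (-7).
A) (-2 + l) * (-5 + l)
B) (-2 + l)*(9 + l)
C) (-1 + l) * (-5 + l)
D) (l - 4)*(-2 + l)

We need to factor 10 + l^2 + l * (-7).
The factored form is (-2 + l) * (-5 + l).
A) (-2 + l) * (-5 + l)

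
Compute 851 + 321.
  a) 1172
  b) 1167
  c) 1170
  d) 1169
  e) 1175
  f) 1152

851 + 321 = 1172
a) 1172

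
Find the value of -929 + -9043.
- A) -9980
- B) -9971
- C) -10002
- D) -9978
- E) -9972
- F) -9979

-929 + -9043 = -9972
E) -9972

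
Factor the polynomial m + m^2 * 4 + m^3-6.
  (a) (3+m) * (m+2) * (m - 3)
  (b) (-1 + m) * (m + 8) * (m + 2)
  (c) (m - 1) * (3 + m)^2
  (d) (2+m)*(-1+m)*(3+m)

We need to factor m + m^2 * 4 + m^3-6.
The factored form is (2+m)*(-1+m)*(3+m).
d) (2+m)*(-1+m)*(3+m)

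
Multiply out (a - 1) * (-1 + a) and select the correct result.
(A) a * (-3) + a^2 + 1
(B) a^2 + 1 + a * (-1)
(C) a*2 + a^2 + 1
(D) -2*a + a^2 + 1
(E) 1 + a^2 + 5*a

Expanding (a - 1) * (-1 + a):
= -2*a + a^2 + 1
D) -2*a + a^2 + 1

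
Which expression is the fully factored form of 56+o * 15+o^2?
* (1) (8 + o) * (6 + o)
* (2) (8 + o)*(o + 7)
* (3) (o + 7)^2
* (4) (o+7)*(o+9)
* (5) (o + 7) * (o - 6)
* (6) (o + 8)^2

We need to factor 56+o * 15+o^2.
The factored form is (8 + o)*(o + 7).
2) (8 + o)*(o + 7)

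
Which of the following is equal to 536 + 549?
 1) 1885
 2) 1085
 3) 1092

536 + 549 = 1085
2) 1085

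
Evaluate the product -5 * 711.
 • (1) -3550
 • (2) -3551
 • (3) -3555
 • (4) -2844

-5 * 711 = -3555
3) -3555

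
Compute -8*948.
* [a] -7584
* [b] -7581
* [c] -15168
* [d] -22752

-8 * 948 = -7584
a) -7584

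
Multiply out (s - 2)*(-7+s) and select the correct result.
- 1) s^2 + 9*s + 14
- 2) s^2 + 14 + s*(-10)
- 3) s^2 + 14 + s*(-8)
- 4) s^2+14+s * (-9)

Expanding (s - 2)*(-7+s):
= s^2+14+s * (-9)
4) s^2+14+s * (-9)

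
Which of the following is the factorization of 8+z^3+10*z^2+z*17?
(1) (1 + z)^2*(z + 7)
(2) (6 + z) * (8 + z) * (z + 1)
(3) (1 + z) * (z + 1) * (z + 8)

We need to factor 8+z^3+10*z^2+z*17.
The factored form is (1 + z) * (z + 1) * (z + 8).
3) (1 + z) * (z + 1) * (z + 8)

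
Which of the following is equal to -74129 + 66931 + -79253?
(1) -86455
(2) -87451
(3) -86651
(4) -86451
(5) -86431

First: -74129 + 66931 = -7198
Then: -7198 + -79253 = -86451
4) -86451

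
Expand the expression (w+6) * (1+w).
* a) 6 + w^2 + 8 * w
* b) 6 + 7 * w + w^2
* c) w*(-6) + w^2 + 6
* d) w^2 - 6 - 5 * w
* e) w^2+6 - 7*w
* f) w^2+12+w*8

Expanding (w+6) * (1+w):
= 6 + 7 * w + w^2
b) 6 + 7 * w + w^2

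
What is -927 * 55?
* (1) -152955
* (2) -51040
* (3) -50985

-927 * 55 = -50985
3) -50985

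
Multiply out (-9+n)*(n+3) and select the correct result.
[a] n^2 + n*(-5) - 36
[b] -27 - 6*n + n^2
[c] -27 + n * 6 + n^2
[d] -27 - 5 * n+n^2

Expanding (-9+n)*(n+3):
= -27 - 6*n + n^2
b) -27 - 6*n + n^2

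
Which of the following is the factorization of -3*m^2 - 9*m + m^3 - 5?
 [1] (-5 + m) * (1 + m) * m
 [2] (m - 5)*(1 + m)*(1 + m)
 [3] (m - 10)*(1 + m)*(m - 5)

We need to factor -3*m^2 - 9*m + m^3 - 5.
The factored form is (m - 5)*(1 + m)*(1 + m).
2) (m - 5)*(1 + m)*(1 + m)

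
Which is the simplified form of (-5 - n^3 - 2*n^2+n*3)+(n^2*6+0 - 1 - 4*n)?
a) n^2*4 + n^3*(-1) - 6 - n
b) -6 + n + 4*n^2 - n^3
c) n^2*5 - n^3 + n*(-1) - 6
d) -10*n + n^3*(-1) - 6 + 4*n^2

Adding the polynomials and combining like terms:
(-5 - n^3 - 2*n^2 + n*3) + (n^2*6 + 0 - 1 - 4*n)
= n^2*4 + n^3*(-1) - 6 - n
a) n^2*4 + n^3*(-1) - 6 - n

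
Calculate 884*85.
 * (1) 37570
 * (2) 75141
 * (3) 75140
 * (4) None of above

884 * 85 = 75140
3) 75140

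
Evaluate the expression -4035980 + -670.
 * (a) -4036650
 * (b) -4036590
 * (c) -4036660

-4035980 + -670 = -4036650
a) -4036650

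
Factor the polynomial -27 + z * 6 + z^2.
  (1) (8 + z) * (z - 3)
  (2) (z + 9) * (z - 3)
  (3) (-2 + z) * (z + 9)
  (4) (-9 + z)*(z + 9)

We need to factor -27 + z * 6 + z^2.
The factored form is (z + 9) * (z - 3).
2) (z + 9) * (z - 3)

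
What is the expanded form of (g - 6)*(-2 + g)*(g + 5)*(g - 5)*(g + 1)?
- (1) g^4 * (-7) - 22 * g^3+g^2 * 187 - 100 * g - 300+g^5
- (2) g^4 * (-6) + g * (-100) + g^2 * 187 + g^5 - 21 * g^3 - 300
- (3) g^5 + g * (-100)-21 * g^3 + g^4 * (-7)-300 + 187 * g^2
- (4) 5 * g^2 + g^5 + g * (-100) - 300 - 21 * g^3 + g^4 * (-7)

Expanding (g - 6)*(-2 + g)*(g + 5)*(g - 5)*(g + 1):
= g^5 + g * (-100)-21 * g^3 + g^4 * (-7)-300 + 187 * g^2
3) g^5 + g * (-100)-21 * g^3 + g^4 * (-7)-300 + 187 * g^2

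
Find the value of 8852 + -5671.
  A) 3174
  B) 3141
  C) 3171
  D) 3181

8852 + -5671 = 3181
D) 3181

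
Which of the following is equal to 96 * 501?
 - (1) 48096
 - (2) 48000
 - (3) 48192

96 * 501 = 48096
1) 48096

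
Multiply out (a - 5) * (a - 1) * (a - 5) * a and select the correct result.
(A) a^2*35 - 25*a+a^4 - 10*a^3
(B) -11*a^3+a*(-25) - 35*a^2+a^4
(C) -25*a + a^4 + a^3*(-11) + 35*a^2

Expanding (a - 5) * (a - 1) * (a - 5) * a:
= -25*a + a^4 + a^3*(-11) + 35*a^2
C) -25*a + a^4 + a^3*(-11) + 35*a^2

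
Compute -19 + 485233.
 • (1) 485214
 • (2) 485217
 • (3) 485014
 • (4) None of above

-19 + 485233 = 485214
1) 485214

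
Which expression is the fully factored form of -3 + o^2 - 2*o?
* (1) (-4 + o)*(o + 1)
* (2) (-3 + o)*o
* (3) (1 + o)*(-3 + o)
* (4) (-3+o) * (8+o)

We need to factor -3 + o^2 - 2*o.
The factored form is (1 + o)*(-3 + o).
3) (1 + o)*(-3 + o)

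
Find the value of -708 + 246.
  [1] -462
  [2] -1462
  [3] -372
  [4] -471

-708 + 246 = -462
1) -462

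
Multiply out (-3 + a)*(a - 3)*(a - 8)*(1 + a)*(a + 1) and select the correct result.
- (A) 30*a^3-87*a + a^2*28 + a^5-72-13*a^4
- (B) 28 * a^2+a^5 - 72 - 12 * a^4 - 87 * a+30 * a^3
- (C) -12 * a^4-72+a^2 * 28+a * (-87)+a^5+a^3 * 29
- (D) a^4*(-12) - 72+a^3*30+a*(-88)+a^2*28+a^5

Expanding (-3 + a)*(a - 3)*(a - 8)*(1 + a)*(a + 1):
= 28 * a^2+a^5 - 72 - 12 * a^4 - 87 * a+30 * a^3
B) 28 * a^2+a^5 - 72 - 12 * a^4 - 87 * a+30 * a^3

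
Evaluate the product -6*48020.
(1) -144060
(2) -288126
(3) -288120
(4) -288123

-6 * 48020 = -288120
3) -288120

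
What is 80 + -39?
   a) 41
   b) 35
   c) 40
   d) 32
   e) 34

80 + -39 = 41
a) 41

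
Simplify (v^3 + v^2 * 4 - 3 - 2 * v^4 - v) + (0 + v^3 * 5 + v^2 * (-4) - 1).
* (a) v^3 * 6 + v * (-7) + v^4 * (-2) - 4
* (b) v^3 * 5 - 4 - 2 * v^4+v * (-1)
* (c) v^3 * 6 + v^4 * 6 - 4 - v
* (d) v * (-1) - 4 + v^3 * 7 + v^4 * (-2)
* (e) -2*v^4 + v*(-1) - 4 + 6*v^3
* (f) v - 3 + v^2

Adding the polynomials and combining like terms:
(v^3 + v^2*4 - 3 - 2*v^4 - v) + (0 + v^3*5 + v^2*(-4) - 1)
= -2*v^4 + v*(-1) - 4 + 6*v^3
e) -2*v^4 + v*(-1) - 4 + 6*v^3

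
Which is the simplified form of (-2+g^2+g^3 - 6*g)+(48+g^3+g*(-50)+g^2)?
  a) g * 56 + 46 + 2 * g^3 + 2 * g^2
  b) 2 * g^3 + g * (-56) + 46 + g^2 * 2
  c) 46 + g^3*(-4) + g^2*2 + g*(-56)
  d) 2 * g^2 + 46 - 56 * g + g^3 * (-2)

Adding the polynomials and combining like terms:
(-2 + g^2 + g^3 - 6*g) + (48 + g^3 + g*(-50) + g^2)
= 2 * g^3 + g * (-56) + 46 + g^2 * 2
b) 2 * g^3 + g * (-56) + 46 + g^2 * 2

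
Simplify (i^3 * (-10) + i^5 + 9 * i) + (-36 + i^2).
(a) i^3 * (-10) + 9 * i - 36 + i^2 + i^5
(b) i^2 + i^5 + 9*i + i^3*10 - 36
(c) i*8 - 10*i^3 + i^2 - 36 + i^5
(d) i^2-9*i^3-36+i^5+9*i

Adding the polynomials and combining like terms:
(i^3*(-10) + i^5 + 9*i) + (-36 + i^2)
= i^3 * (-10) + 9 * i - 36 + i^2 + i^5
a) i^3 * (-10) + 9 * i - 36 + i^2 + i^5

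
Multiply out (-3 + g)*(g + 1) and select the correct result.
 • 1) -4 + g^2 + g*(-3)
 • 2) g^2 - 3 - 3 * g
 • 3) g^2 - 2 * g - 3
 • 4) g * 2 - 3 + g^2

Expanding (-3 + g)*(g + 1):
= g^2 - 2 * g - 3
3) g^2 - 2 * g - 3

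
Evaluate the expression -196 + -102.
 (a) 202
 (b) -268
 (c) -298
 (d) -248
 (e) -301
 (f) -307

-196 + -102 = -298
c) -298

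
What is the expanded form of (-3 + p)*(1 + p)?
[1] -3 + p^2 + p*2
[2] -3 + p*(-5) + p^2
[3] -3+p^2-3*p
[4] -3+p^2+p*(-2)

Expanding (-3 + p)*(1 + p):
= -3+p^2+p*(-2)
4) -3+p^2+p*(-2)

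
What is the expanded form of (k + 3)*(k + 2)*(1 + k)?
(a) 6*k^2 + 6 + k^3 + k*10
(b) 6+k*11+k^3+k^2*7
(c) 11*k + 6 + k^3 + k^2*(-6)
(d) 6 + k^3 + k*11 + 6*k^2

Expanding (k + 3)*(k + 2)*(1 + k):
= 6 + k^3 + k*11 + 6*k^2
d) 6 + k^3 + k*11 + 6*k^2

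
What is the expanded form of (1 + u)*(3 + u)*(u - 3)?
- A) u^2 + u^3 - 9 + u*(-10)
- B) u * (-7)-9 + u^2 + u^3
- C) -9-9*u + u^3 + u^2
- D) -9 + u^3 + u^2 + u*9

Expanding (1 + u)*(3 + u)*(u - 3):
= -9-9*u + u^3 + u^2
C) -9-9*u + u^3 + u^2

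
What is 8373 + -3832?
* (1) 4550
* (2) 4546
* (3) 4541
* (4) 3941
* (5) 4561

8373 + -3832 = 4541
3) 4541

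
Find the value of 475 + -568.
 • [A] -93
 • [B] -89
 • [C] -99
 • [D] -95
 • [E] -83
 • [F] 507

475 + -568 = -93
A) -93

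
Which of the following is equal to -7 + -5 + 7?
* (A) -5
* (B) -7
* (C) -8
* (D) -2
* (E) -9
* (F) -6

First: -7 + -5 = -12
Then: -12 + 7 = -5
A) -5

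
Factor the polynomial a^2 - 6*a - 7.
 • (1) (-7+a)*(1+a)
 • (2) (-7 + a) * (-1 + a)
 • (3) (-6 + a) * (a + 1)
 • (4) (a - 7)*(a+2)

We need to factor a^2 - 6*a - 7.
The factored form is (-7+a)*(1+a).
1) (-7+a)*(1+a)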